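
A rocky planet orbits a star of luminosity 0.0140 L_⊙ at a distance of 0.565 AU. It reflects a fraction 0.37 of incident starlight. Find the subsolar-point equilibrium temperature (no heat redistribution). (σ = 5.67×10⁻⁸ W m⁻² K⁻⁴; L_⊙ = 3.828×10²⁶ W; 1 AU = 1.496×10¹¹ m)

d = 0.565 AU = 8.45×10¹⁰ m.
L = 0.0140 × 3.828×10²⁶ = 5.36×10²⁴ W.
Flux: S = L/(4πd²) = 5.36×10²⁴/(4π×(8.45×10¹⁰)²) = 59.7 W m⁻².
At the subsolar point the surface absorbs S(1−A) and emits σT⁴ per unit area — no factor of 4, since only the local patch is in balance.
T = [59.7 × 0.63 / 5.67×10⁻⁸]^(1/4) = (6.63×10⁸)^(1/4) = 160 K.

T_ss ≈ 160 K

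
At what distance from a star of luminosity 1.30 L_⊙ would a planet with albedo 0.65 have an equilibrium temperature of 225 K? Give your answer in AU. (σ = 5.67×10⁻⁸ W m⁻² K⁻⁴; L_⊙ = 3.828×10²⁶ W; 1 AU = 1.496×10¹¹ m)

d ≈ 1.03 AU

L = 1.30 × 3.828×10²⁶ = 4.98×10²⁶ W.
From T_eq⁴ = L(1−A)/(16πσd²): d = √[L(1−A)/(16πσT_eq⁴)].
d = √[4.98×10²⁶ × 0.35 / (16π × 5.67×10⁻⁸ × (225)⁴)] = 1.54×10¹¹ m = 1.03 AU.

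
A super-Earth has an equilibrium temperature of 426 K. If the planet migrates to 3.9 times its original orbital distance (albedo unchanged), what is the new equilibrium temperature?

T_eq ≈ 216 K

T_eq ∝ L^(1/4) · d^(−1/2).
T′ = 426 / 3.9^(1/2) = 216 K.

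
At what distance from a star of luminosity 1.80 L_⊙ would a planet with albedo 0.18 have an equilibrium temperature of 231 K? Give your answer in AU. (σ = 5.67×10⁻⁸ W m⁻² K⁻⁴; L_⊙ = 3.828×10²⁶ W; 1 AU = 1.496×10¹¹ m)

L = 1.80 × 3.828×10²⁶ = 6.89×10²⁶ W.
From T_eq⁴ = L(1−A)/(16πσd²): d = √[L(1−A)/(16πσT_eq⁴)].
d = √[6.89×10²⁶ × 0.82 / (16π × 5.67×10⁻⁸ × (231)⁴)] = 2.64×10¹¹ m = 1.76 AU.

d ≈ 1.76 AU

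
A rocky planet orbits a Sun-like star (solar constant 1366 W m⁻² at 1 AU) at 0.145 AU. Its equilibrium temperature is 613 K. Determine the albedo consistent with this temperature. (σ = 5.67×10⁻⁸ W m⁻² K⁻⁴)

A ≈ 0.51

Flux at 0.145 AU: S = 1366/0.145² = 6.50×10⁴ W m⁻².
From T_eq⁴ = S(1−A)/(4σ): 1−A = 4σT_eq⁴/S.
1−A = 4 × 5.67×10⁻⁸ × (613)⁴ / 6.50×10⁴ = 0.493.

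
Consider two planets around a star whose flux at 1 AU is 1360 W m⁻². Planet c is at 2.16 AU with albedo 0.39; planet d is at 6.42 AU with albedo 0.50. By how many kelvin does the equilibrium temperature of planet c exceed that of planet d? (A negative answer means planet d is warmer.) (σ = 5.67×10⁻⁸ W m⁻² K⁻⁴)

T_eq = [S₀(1−A)/(4σd²)]^(1/4), so T ∝ (1−A)^(1/4) / √d.
T₁ = [1360×0.61/(4×5.67×10⁻⁸×2.16²)]^(1/4) = 167.33 K.
T₂ = [1360×0.50/(4×5.67×10⁻⁸×6.42²)]^(1/4) = 92.35 K.

ΔT ≈ 75.0 K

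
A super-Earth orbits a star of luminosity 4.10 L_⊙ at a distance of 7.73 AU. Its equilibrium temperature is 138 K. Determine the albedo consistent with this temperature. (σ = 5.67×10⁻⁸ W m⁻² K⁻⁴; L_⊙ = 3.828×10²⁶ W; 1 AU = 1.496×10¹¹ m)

d = 7.73 AU = 1.16×10¹² m.
L = 4.10 × 3.828×10²⁶ = 1.57×10²⁷ W.
Flux: S = L/(4πd²) = 1.57×10²⁷/(4π×(1.16×10¹²)²) = 93.4 W m⁻².
From T_eq⁴ = S(1−A)/(4σ): 1−A = 4σT_eq⁴/S.
1−A = 4 × 5.67×10⁻⁸ × (138)⁴ / 93.4 = 0.881.

A ≈ 0.12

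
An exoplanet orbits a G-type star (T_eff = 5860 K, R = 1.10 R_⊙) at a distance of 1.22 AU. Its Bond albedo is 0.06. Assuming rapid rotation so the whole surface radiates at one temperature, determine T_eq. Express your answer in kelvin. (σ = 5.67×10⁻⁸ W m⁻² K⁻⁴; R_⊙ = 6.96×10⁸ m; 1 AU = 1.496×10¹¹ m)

T_eq ≈ 264 K

R_⋆ = 1.10 × 6.96×10⁸ = 7.66×10⁸ m.
d = 1.22 AU = 1.83×10¹¹ m.
L = 4πR_⋆²σT_⋆⁴ = 4π(7.66×10⁸)² × 5.67×10⁻⁸ × (5860)⁴ = 4.92×10²⁶ W.
S = L/(4πd²) = 1180 W m⁻².
Energy balance: absorbed = emitted ⇒ πR²·S(1−A) = 4πR²·σT_eq⁴, so T_eq⁴ = S(1−A)/(4σ).
T_eq = [1180 × 0.94 / (4 × 5.67×10⁻⁸)]^(1/4) = (4.88×10⁹)^(1/4) = 264 K.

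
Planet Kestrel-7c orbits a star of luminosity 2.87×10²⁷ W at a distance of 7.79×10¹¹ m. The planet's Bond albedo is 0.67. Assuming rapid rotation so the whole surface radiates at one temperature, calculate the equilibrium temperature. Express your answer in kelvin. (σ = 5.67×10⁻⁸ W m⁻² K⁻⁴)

Flux: S = L/(4πd²) = 2.87×10²⁷/(4π×(7.79×10¹¹)²) = 376 W m⁻².
Energy balance: absorbed = emitted ⇒ πR²·S(1−A) = 4πR²·σT_eq⁴, so T_eq⁴ = S(1−A)/(4σ).
T_eq = [376 × 0.33 / (4 × 5.67×10⁻⁸)]^(1/4) = (5.48×10⁸)^(1/4) = 153 K.

T_eq ≈ 153 K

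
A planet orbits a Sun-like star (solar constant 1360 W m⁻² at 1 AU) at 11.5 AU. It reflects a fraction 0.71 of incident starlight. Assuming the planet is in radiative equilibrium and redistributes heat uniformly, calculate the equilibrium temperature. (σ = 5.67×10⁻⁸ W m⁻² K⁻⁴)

Flux at 11.5 AU: S = 1360/11.5² = 10.3 W m⁻².
Energy balance: absorbed = emitted ⇒ πR²·S(1−A) = 4πR²·σT_eq⁴, so T_eq⁴ = S(1−A)/(4σ).
T_eq = [10.3 × 0.29 / (4 × 5.67×10⁻⁸)]^(1/4) = (1.31×10⁷)^(1/4) = 60.2 K.

T_eq ≈ 60.2 K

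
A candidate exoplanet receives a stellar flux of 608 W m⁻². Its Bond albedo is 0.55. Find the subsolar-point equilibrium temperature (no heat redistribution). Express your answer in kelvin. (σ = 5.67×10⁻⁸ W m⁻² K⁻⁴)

T_ss ≈ 264 K

At the subsolar point the surface absorbs S(1−A) and emits σT⁴ per unit area — no factor of 4, since only the local patch is in balance.
T = [608 × 0.45 / 5.67×10⁻⁸]^(1/4) = (4.83×10⁹)^(1/4) = 264 K.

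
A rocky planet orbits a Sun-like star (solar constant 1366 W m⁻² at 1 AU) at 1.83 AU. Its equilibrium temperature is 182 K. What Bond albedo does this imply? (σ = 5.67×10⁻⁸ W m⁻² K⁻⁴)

Flux at 1.83 AU: S = 1366/1.83² = 408 W m⁻².
From T_eq⁴ = S(1−A)/(4σ): 1−A = 4σT_eq⁴/S.
1−A = 4 × 5.67×10⁻⁸ × (182)⁴ / 408 = 0.610.

A ≈ 0.39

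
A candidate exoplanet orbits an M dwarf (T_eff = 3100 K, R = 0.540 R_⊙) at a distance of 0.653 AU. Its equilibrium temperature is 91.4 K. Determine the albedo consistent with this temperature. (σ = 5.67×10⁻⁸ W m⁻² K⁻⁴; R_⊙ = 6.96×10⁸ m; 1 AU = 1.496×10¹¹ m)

A ≈ 0.80

R_⋆ = 0.540 × 6.96×10⁸ = 3.76×10⁸ m.
d = 0.653 AU = 9.77×10¹⁰ m.
L = 4πR_⋆²σT_⋆⁴ = 4π(3.76×10⁸)² × 5.67×10⁻⁸ × (3100)⁴ = 9.29×10²⁴ W.
S = L/(4πd²) = 77.5 W m⁻².
From T_eq⁴ = S(1−A)/(4σ): 1−A = 4σT_eq⁴/S.
1−A = 4 × 5.67×10⁻⁸ × (91.4)⁴ / 77.5 = 0.204.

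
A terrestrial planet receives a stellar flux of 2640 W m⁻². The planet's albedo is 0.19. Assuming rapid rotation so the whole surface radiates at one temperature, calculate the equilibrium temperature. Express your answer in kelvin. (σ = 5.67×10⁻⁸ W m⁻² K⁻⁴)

Energy balance: absorbed = emitted ⇒ πR²·S(1−A) = 4πR²·σT_eq⁴, so T_eq⁴ = S(1−A)/(4σ).
T_eq = [2640 × 0.81 / (4 × 5.67×10⁻⁸)]^(1/4) = (9.43×10⁹)^(1/4) = 312 K.

T_eq ≈ 312 K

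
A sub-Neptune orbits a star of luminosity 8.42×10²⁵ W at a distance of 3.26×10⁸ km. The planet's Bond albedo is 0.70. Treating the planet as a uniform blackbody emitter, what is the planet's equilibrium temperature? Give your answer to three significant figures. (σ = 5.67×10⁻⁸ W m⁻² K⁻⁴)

d = 3.26×10⁸ km = 3.26×10¹¹ m.
Flux: S = L/(4πd²) = 8.42×10²⁵/(4π×(3.26×10¹¹)²) = 63.0 W m⁻².
Energy balance: absorbed = emitted ⇒ πR²·S(1−A) = 4πR²·σT_eq⁴, so T_eq⁴ = S(1−A)/(4σ).
T_eq = [63.0 × 0.30 / (4 × 5.67×10⁻⁸)]^(1/4) = (8.34×10⁷)^(1/4) = 95.6 K.

T_eq ≈ 95.6 K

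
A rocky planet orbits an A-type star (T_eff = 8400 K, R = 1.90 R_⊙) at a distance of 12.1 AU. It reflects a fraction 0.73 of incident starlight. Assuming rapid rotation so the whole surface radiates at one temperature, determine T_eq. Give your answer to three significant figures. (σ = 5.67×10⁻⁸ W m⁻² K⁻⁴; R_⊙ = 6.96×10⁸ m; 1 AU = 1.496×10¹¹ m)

R_⋆ = 1.90 × 6.96×10⁸ = 1.32×10⁹ m.
d = 12.1 AU = 1.81×10¹² m.
L = 4πR_⋆²σT_⋆⁴ = 4π(1.32×10⁹)² × 5.67×10⁻⁸ × (8400)⁴ = 6.20×10²⁷ W.
S = L/(4πd²) = 151 W m⁻².
Energy balance: absorbed = emitted ⇒ πR²·S(1−A) = 4πR²·σT_eq⁴, so T_eq⁴ = S(1−A)/(4σ).
T_eq = [151 × 0.27 / (4 × 5.67×10⁻⁸)]^(1/4) = (1.79×10⁸)^(1/4) = 116 K.

T_eq ≈ 116 K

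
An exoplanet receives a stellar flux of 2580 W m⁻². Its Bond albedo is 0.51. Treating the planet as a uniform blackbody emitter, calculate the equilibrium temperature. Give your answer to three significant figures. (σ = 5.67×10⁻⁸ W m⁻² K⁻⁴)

Energy balance: absorbed = emitted ⇒ πR²·S(1−A) = 4πR²·σT_eq⁴, so T_eq⁴ = S(1−A)/(4σ).
T_eq = [2580 × 0.49 / (4 × 5.67×10⁻⁸)]^(1/4) = (5.57×10⁹)^(1/4) = 273 K.

T_eq ≈ 273 K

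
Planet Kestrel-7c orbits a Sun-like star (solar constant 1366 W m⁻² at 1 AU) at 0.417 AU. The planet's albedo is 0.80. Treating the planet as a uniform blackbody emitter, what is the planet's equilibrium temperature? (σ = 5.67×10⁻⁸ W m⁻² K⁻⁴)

T_eq ≈ 288 K

Flux at 0.417 AU: S = 1366/0.417² = 7860 W m⁻².
Energy balance: absorbed = emitted ⇒ πR²·S(1−A) = 4πR²·σT_eq⁴, so T_eq⁴ = S(1−A)/(4σ).
T_eq = [7860 × 0.20 / (4 × 5.67×10⁻⁸)]^(1/4) = (6.93×10⁹)^(1/4) = 288 K.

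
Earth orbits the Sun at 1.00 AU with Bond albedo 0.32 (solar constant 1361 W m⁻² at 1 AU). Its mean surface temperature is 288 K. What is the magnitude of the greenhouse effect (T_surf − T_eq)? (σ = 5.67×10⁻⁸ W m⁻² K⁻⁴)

ΔT ≈ 35.3 K

S = 1361/1.00² = 1361 W m⁻².
T_eq = [S(1−A)/(4σ)]^(1/4) = [1361×0.68/(4×5.67×10⁻⁸)]^(1/4) = 252.7 K.
ΔT = T_surf − T_eq = 288 − 252.7.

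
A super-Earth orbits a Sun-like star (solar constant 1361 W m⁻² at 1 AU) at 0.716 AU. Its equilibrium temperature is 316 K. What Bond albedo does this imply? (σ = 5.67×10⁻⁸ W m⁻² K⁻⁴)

A ≈ 0.15

Flux at 0.716 AU: S = 1361/0.716² = 2650 W m⁻².
From T_eq⁴ = S(1−A)/(4σ): 1−A = 4σT_eq⁴/S.
1−A = 4 × 5.67×10⁻⁸ × (316)⁴ / 2650 = 0.852.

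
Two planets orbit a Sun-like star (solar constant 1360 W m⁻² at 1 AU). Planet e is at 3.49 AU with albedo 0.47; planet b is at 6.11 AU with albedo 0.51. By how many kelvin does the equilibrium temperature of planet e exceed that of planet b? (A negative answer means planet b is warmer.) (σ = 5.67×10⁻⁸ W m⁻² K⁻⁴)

T_eq = [S₀(1−A)/(4σd²)]^(1/4), so T ∝ (1−A)^(1/4) / √d.
T₁ = [1360×0.53/(4×5.67×10⁻⁸×3.49²)]^(1/4) = 127.10 K.
T₂ = [1360×0.49/(4×5.67×10⁻⁸×6.11²)]^(1/4) = 94.19 K.

ΔT ≈ 32.9 K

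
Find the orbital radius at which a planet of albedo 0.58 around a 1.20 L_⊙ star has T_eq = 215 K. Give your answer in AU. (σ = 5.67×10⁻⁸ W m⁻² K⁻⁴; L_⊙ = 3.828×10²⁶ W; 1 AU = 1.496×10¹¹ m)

d ≈ 1.19 AU

L = 1.20 × 3.828×10²⁶ = 4.59×10²⁶ W.
From T_eq⁴ = L(1−A)/(16πσd²): d = √[L(1−A)/(16πσT_eq⁴)].
d = √[4.59×10²⁶ × 0.42 / (16π × 5.67×10⁻⁸ × (215)⁴)] = 1.78×10¹¹ m = 1.19 AU.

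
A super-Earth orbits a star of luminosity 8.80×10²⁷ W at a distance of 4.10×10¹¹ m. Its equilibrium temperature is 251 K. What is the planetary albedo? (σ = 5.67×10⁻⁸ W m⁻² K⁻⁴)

A ≈ 0.78

Flux: S = L/(4πd²) = 8.80×10²⁷/(4π×(4.10×10¹¹)²) = 4170 W m⁻².
From T_eq⁴ = S(1−A)/(4σ): 1−A = 4σT_eq⁴/S.
1−A = 4 × 5.67×10⁻⁸ × (251)⁴ / 4170 = 0.216.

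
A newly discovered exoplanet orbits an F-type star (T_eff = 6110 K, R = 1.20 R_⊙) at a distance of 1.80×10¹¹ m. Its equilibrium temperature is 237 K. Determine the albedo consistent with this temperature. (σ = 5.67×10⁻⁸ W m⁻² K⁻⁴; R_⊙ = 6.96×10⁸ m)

R_⋆ = 1.20 × 6.96×10⁸ = 8.35×10⁸ m.
L = 4πR_⋆²σT_⋆⁴ = 4π(8.35×10⁸)² × 5.67×10⁻⁸ × (6110)⁴ = 6.93×10²⁶ W.
S = L/(4πd²) = 1700 W m⁻².
From T_eq⁴ = S(1−A)/(4σ): 1−A = 4σT_eq⁴/S.
1−A = 4 × 5.67×10⁻⁸ × (237)⁴ / 1700 = 0.421.

A ≈ 0.58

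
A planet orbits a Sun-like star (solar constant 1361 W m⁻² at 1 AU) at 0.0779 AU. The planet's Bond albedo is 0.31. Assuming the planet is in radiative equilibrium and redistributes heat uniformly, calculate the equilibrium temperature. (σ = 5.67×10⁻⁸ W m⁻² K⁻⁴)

Flux at 0.0779 AU: S = 1361/0.0779² = 2.24×10⁵ W m⁻².
Energy balance: absorbed = emitted ⇒ πR²·S(1−A) = 4πR²·σT_eq⁴, so T_eq⁴ = S(1−A)/(4σ).
T_eq = [2.24×10⁵ × 0.69 / (4 × 5.67×10⁻⁸)]^(1/4) = (6.82×10¹¹)^(1/4) = 909 K.

T_eq ≈ 909 K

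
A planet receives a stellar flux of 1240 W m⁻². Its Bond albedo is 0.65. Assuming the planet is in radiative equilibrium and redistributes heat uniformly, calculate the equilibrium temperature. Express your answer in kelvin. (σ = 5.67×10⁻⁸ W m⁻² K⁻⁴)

Energy balance: absorbed = emitted ⇒ πR²·S(1−A) = 4πR²·σT_eq⁴, so T_eq⁴ = S(1−A)/(4σ).
T_eq = [1240 × 0.35 / (4 × 5.67×10⁻⁸)]^(1/4) = (1.91×10⁹)^(1/4) = 209 K.

T_eq ≈ 209 K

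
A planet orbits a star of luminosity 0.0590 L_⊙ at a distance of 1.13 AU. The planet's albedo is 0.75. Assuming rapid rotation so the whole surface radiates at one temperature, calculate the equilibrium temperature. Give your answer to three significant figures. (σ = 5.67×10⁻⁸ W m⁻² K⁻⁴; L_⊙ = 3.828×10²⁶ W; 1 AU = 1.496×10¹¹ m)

d = 1.13 AU = 1.69×10¹¹ m.
L = 0.0590 × 3.828×10²⁶ = 2.26×10²⁵ W.
Flux: S = L/(4πd²) = 2.26×10²⁵/(4π×(1.69×10¹¹)²) = 62.9 W m⁻².
Energy balance: absorbed = emitted ⇒ πR²·S(1−A) = 4πR²·σT_eq⁴, so T_eq⁴ = S(1−A)/(4σ).
T_eq = [62.9 × 0.25 / (4 × 5.67×10⁻⁸)]^(1/4) = (6.93×10⁷)^(1/4) = 91.2 K.

T_eq ≈ 91.2 K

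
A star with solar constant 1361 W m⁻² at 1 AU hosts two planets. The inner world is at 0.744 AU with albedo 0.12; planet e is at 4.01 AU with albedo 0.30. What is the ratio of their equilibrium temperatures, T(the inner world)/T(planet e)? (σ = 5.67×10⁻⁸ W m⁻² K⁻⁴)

T₁/T₂ ≈ 2.458

T_eq = [S₀(1−A)/(4σd²)]^(1/4), so T ∝ (1−A)^(1/4) / √d.
T₁ = [1361×0.88/(4×5.67×10⁻⁸×0.744²)]^(1/4) = 312.53 K.
T₂ = [1361×0.70/(4×5.67×10⁻⁸×4.01²)]^(1/4) = 127.13 K.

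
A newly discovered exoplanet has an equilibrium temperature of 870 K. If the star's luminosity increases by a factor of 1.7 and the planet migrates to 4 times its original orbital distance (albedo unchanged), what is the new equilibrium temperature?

T_eq ≈ 497 K

T_eq ∝ L^(1/4) · d^(−1/2).
T′ = 870 × 1.7^(1/4) / 4^(1/2) = 497 K.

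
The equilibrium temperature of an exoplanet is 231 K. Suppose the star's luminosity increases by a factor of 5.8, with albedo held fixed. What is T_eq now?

T_eq ∝ L^(1/4) · d^(−1/2).
T′ = 231 × 5.8^(1/4) = 358 K.

T_eq ≈ 358 K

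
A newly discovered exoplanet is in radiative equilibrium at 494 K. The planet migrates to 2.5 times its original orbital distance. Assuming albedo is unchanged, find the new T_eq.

T_eq ∝ L^(1/4) · d^(−1/2).
T′ = 494 / 2.5^(1/2) = 312 K.

T_eq ≈ 312 K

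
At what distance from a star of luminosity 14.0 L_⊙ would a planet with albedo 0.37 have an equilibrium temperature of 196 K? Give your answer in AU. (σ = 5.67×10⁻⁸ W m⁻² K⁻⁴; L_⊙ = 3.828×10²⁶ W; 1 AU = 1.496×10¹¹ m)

L = 14.0 × 3.828×10²⁶ = 5.36×10²⁷ W.
From T_eq⁴ = L(1−A)/(16πσd²): d = √[L(1−A)/(16πσT_eq⁴)].
d = √[5.36×10²⁷ × 0.63 / (16π × 5.67×10⁻⁸ × (196)⁴)] = 8.96×10¹¹ m = 5.99 AU.

d ≈ 5.99 AU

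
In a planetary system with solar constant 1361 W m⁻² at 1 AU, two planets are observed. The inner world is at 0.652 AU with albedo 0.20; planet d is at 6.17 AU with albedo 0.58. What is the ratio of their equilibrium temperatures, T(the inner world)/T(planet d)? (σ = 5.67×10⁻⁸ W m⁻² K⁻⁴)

T_eq = [S₀(1−A)/(4σd²)]^(1/4), so T ∝ (1−A)^(1/4) / √d.
T₁ = [1361×0.80/(4×5.67×10⁻⁸×0.652²)]^(1/4) = 325.99 K.
T₂ = [1361×0.42/(4×5.67×10⁻⁸×6.17²)]^(1/4) = 90.20 K.

T₁/T₂ ≈ 3.614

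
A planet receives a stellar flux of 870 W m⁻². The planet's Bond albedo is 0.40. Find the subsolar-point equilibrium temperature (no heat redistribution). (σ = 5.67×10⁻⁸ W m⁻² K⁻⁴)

At the subsolar point the surface absorbs S(1−A) and emits σT⁴ per unit area — no factor of 4, since only the local patch is in balance.
T = [870 × 0.60 / 5.67×10⁻⁸]^(1/4) = (9.21×10⁹)^(1/4) = 310 K.

T_ss ≈ 310 K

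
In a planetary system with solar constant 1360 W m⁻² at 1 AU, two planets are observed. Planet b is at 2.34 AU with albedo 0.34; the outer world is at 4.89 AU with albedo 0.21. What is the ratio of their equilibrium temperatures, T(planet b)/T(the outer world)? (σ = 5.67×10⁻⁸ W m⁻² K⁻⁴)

T_eq = [S₀(1−A)/(4σd²)]^(1/4), so T ∝ (1−A)^(1/4) / √d.
T₁ = [1360×0.66/(4×5.67×10⁻⁸×2.34²)]^(1/4) = 163.97 K.
T₂ = [1360×0.79/(4×5.67×10⁻⁸×4.89²)]^(1/4) = 118.64 K.

T₁/T₂ ≈ 1.382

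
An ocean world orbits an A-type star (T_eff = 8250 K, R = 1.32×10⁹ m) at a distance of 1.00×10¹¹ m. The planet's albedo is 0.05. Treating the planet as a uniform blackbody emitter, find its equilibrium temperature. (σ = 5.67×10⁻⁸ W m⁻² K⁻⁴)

T_eq ≈ 662 K

L = 4πR_⋆²σT_⋆⁴ = 4π(1.32×10⁹)² × 5.67×10⁻⁸ × (8250)⁴ = 5.75×10²⁷ W.
S = L/(4πd²) = 4.58×10⁴ W m⁻².
Energy balance: absorbed = emitted ⇒ πR²·S(1−A) = 4πR²·σT_eq⁴, so T_eq⁴ = S(1−A)/(4σ).
T_eq = [4.58×10⁴ × 0.95 / (4 × 5.67×10⁻⁸)]^(1/4) = (1.92×10¹¹)^(1/4) = 662 K.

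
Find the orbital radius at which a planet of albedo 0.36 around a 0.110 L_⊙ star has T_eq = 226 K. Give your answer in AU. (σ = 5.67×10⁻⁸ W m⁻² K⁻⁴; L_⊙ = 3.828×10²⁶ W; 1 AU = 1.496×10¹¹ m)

d ≈ 0.402 AU

L = 0.110 × 3.828×10²⁶ = 4.21×10²⁵ W.
From T_eq⁴ = L(1−A)/(16πσd²): d = √[L(1−A)/(16πσT_eq⁴)].
d = √[4.21×10²⁵ × 0.64 / (16π × 5.67×10⁻⁸ × (226)⁴)] = 6.02×10¹⁰ m = 0.402 AU.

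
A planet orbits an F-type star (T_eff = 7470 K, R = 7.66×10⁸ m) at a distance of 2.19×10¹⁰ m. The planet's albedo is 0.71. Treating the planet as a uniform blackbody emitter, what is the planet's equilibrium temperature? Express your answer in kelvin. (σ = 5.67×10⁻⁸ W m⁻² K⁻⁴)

L = 4πR_⋆²σT_⋆⁴ = 4π(7.66×10⁸)² × 5.67×10⁻⁸ × (7470)⁴ = 1.30×10²⁷ W.
S = L/(4πd²) = 2.16×10⁵ W m⁻².
Energy balance: absorbed = emitted ⇒ πR²·S(1−A) = 4πR²·σT_eq⁴, so T_eq⁴ = S(1−A)/(4σ).
T_eq = [2.16×10⁵ × 0.29 / (4 × 5.67×10⁻⁸)]^(1/4) = (2.76×10¹¹)^(1/4) = 725 K.

T_eq ≈ 725 K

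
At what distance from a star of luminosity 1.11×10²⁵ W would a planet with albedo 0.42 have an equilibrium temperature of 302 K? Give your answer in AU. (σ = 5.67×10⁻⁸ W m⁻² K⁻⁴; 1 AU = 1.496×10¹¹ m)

d ≈ 0.110 AU

From T_eq⁴ = L(1−A)/(16πσd²): d = √[L(1−A)/(16πσT_eq⁴)].
d = √[1.11×10²⁵ × 0.58 / (16π × 5.67×10⁻⁸ × (302)⁴)] = 1.65×10¹⁰ m = 0.110 AU.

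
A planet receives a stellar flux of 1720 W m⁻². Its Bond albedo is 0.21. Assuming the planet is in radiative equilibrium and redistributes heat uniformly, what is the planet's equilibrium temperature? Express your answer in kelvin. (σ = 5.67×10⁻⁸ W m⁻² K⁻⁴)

Energy balance: absorbed = emitted ⇒ πR²·S(1−A) = 4πR²·σT_eq⁴, so T_eq⁴ = S(1−A)/(4σ).
T_eq = [1720 × 0.79 / (4 × 5.67×10⁻⁸)]^(1/4) = (5.99×10⁹)^(1/4) = 278 K.

T_eq ≈ 278 K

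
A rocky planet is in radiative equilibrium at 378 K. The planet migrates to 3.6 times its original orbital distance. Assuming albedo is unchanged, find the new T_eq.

T_eq ∝ L^(1/4) · d^(−1/2).
T′ = 378 / 3.6^(1/2) = 199 K.

T_eq ≈ 199 K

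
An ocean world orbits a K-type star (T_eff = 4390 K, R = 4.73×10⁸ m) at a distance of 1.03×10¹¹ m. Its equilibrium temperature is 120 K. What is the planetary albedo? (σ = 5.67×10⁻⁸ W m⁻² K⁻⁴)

A ≈ 0.89

L = 4πR_⋆²σT_⋆⁴ = 4π(4.73×10⁸)² × 5.67×10⁻⁸ × (4390)⁴ = 5.92×10²⁵ W.
S = L/(4πd²) = 444 W m⁻².
From T_eq⁴ = S(1−A)/(4σ): 1−A = 4σT_eq⁴/S.
1−A = 4 × 5.67×10⁻⁸ × (120)⁴ / 444 = 0.106.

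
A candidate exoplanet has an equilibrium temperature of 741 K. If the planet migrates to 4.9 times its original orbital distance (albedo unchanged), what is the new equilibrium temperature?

T_eq ∝ L^(1/4) · d^(−1/2).
T′ = 741 / 4.9^(1/2) = 335 K.

T_eq ≈ 335 K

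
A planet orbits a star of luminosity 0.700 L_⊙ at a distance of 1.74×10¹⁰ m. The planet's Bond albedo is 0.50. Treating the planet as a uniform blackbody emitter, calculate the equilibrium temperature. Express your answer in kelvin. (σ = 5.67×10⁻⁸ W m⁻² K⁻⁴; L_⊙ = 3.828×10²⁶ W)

T_eq ≈ 628 K

L = 0.700 × 3.828×10²⁶ = 2.68×10²⁶ W.
Flux: S = L/(4πd²) = 2.68×10²⁶/(4π×(1.74×10¹⁰)²) = 7.04×10⁴ W m⁻².
Energy balance: absorbed = emitted ⇒ πR²·S(1−A) = 4πR²·σT_eq⁴, so T_eq⁴ = S(1−A)/(4σ).
T_eq = [7.04×10⁴ × 0.50 / (4 × 5.67×10⁻⁸)]^(1/4) = (1.55×10¹¹)^(1/4) = 628 K.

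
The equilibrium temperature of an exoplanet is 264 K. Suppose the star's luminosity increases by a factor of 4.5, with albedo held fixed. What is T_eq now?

T_eq ∝ L^(1/4) · d^(−1/2).
T′ = 264 × 4.5^(1/4) = 385 K.

T_eq ≈ 385 K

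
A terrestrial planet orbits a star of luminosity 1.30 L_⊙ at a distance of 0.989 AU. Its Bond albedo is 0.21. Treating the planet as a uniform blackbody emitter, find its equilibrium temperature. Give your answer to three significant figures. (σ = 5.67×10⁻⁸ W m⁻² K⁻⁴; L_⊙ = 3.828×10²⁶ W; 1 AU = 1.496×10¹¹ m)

d = 0.989 AU = 1.48×10¹¹ m.
L = 1.30 × 3.828×10²⁶ = 4.98×10²⁶ W.
Flux: S = L/(4πd²) = 4.98×10²⁶/(4π×(1.48×10¹¹)²) = 1810 W m⁻².
Energy balance: absorbed = emitted ⇒ πR²·S(1−A) = 4πR²·σT_eq⁴, so T_eq⁴ = S(1−A)/(4σ).
T_eq = [1810 × 0.79 / (4 × 5.67×10⁻⁸)]^(1/4) = (6.30×10⁹)^(1/4) = 282 K.

T_eq ≈ 282 K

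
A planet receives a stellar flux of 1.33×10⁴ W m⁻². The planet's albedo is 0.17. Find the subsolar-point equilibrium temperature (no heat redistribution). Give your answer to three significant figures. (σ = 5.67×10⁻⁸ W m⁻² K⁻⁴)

T_ss ≈ 664 K

At the subsolar point the surface absorbs S(1−A) and emits σT⁴ per unit area — no factor of 4, since only the local patch is in balance.
T = [1.33×10⁴ × 0.83 / 5.67×10⁻⁸]^(1/4) = (1.95×10¹¹)^(1/4) = 664 K.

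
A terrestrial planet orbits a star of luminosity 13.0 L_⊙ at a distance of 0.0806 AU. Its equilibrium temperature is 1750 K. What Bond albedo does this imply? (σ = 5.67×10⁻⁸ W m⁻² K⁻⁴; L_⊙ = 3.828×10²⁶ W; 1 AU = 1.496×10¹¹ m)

A ≈ 0.22

d = 0.0806 AU = 1.21×10¹⁰ m.
L = 13.0 × 3.828×10²⁶ = 4.98×10²⁷ W.
Flux: S = L/(4πd²) = 4.98×10²⁷/(4π×(1.21×10¹⁰)²) = 2.72×10⁶ W m⁻².
From T_eq⁴ = S(1−A)/(4σ): 1−A = 4σT_eq⁴/S.
1−A = 4 × 5.67×10⁻⁸ × (1750)⁴ / 2.72×10⁶ = 0.781.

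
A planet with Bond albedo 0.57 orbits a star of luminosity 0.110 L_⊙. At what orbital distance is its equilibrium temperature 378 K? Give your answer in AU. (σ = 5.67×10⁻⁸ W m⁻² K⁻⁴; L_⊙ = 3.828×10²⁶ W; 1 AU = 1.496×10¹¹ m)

L = 0.110 × 3.828×10²⁶ = 4.21×10²⁵ W.
From T_eq⁴ = L(1−A)/(16πσd²): d = √[L(1−A)/(16πσT_eq⁴)].
d = √[4.21×10²⁵ × 0.43 / (16π × 5.67×10⁻⁸ × (378)⁴)] = 1.76×10¹⁰ m = 0.118 AU.

d ≈ 0.118 AU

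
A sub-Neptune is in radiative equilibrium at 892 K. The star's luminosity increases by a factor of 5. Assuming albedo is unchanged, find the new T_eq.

T_eq ≈ 1330 K

T_eq ∝ L^(1/4) · d^(−1/2).
T′ = 892 × 5^(1/4) = 1330 K.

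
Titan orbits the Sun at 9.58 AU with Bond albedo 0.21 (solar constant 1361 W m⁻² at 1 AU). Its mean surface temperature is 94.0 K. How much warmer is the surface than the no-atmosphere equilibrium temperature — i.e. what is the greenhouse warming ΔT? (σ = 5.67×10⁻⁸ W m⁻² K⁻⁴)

S = 1361/9.58² = 14.83 W m⁻².
T_eq = [S(1−A)/(4σ)]^(1/4) = [14.83×0.79/(4×5.67×10⁻⁸)]^(1/4) = 84.8 K.
ΔT = T_surf − T_eq = 94 − 84.8.

ΔT ≈ 9.2 K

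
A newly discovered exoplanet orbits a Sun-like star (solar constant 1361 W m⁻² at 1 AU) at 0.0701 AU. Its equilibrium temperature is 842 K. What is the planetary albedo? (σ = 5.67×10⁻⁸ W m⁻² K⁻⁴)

A ≈ 0.59

Flux at 0.0701 AU: S = 1361/0.0701² = 2.77×10⁵ W m⁻².
From T_eq⁴ = S(1−A)/(4σ): 1−A = 4σT_eq⁴/S.
1−A = 4 × 5.67×10⁻⁸ × (842)⁴ / 2.77×10⁵ = 0.412.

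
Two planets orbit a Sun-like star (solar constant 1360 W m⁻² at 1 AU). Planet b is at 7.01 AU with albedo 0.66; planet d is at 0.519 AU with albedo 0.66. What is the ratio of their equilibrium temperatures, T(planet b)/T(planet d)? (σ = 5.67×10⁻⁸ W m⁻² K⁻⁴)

T₁/T₂ ≈ 0.272

T_eq = [S₀(1−A)/(4σd²)]^(1/4), so T ∝ (1−A)^(1/4) / √d.
T₁ = [1360×0.34/(4×5.67×10⁻⁸×7.01²)]^(1/4) = 80.26 K.
T₂ = [1360×0.34/(4×5.67×10⁻⁸×0.519²)]^(1/4) = 294.96 K.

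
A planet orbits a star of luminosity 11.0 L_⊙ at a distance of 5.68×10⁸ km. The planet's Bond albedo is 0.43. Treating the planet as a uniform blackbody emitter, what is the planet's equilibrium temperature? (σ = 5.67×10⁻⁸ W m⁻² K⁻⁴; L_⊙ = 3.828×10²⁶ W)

d = 5.68×10⁸ km = 5.68×10¹¹ m.
L = 11.0 × 3.828×10²⁶ = 4.21×10²⁷ W.
Flux: S = L/(4πd²) = 4.21×10²⁷/(4π×(5.68×10¹¹)²) = 1040 W m⁻².
Energy balance: absorbed = emitted ⇒ πR²·S(1−A) = 4πR²·σT_eq⁴, so T_eq⁴ = S(1−A)/(4σ).
T_eq = [1040 × 0.57 / (4 × 5.67×10⁻⁸)]^(1/4) = (2.61×10⁹)^(1/4) = 226 K.

T_eq ≈ 226 K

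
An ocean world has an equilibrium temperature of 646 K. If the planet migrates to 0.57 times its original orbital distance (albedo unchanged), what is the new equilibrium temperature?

T_eq ≈ 856 K

T_eq ∝ L^(1/4) · d^(−1/2).
T′ = 646 / 0.57^(1/2) = 856 K.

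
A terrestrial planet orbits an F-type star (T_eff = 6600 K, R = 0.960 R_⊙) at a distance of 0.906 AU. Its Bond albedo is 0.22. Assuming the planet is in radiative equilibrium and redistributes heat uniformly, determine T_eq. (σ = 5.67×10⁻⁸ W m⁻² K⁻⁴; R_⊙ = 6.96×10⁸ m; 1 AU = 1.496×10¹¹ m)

R_⋆ = 0.960 × 6.96×10⁸ = 6.68×10⁸ m.
d = 0.906 AU = 1.36×10¹¹ m.
L = 4πR_⋆²σT_⋆⁴ = 4π(6.68×10⁸)² × 5.67×10⁻⁸ × (6600)⁴ = 6.04×10²⁶ W.
S = L/(4πd²) = 2610 W m⁻².
Energy balance: absorbed = emitted ⇒ πR²·S(1−A) = 4πR²·σT_eq⁴, so T_eq⁴ = S(1−A)/(4σ).
T_eq = [2610 × 0.78 / (4 × 5.67×10⁻⁸)]^(1/4) = (8.99×10⁹)^(1/4) = 308 K.

T_eq ≈ 308 K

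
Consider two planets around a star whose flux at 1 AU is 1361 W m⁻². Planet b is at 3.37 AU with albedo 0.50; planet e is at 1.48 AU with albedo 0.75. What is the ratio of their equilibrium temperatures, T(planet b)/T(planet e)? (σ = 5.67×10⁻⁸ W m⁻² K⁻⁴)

T_eq = [S₀(1−A)/(4σd²)]^(1/4), so T ∝ (1−A)^(1/4) / √d.
T₁ = [1361×0.50/(4×5.67×10⁻⁸×3.37²)]^(1/4) = 127.49 K.
T₂ = [1361×0.25/(4×5.67×10⁻⁸×1.48²)]^(1/4) = 161.77 K.

T₁/T₂ ≈ 0.788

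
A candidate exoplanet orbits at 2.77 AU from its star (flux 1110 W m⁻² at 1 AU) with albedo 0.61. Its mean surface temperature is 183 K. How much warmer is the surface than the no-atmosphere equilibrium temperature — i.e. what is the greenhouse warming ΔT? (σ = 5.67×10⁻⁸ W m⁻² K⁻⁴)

S = 1110/2.77² = 144.7 W m⁻².
T_eq = [S(1−A)/(4σ)]^(1/4) = [144.7×0.39/(4×5.67×10⁻⁸)]^(1/4) = 125.6 K.
ΔT = T_surf − T_eq = 183 − 125.6.

ΔT ≈ 57.4 K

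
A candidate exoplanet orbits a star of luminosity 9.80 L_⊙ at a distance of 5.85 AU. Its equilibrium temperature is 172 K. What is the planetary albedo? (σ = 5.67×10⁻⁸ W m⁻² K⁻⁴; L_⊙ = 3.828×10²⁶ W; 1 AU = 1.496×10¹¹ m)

A ≈ 0.49

d = 5.85 AU = 8.75×10¹¹ m.
L = 9.80 × 3.828×10²⁶ = 3.75×10²⁷ W.
Flux: S = L/(4πd²) = 3.75×10²⁷/(4π×(8.75×10¹¹)²) = 390 W m⁻².
From T_eq⁴ = S(1−A)/(4σ): 1−A = 4σT_eq⁴/S.
1−A = 4 × 5.67×10⁻⁸ × (172)⁴ / 390 = 0.509.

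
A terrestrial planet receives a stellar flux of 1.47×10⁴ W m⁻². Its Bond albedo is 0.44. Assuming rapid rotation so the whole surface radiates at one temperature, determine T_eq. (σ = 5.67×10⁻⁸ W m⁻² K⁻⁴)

T_eq ≈ 436 K

Energy balance: absorbed = emitted ⇒ πR²·S(1−A) = 4πR²·σT_eq⁴, so T_eq⁴ = S(1−A)/(4σ).
T_eq = [1.47×10⁴ × 0.56 / (4 × 5.67×10⁻⁸)]^(1/4) = (3.63×10¹⁰)^(1/4) = 436 K.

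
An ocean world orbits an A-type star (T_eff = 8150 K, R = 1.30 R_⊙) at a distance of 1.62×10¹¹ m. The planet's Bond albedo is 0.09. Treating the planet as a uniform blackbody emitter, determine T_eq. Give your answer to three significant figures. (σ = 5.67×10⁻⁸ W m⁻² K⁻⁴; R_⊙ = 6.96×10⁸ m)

T_eq ≈ 421 K

R_⋆ = 1.30 × 6.96×10⁸ = 9.05×10⁸ m.
L = 4πR_⋆²σT_⋆⁴ = 4π(9.05×10⁸)² × 5.67×10⁻⁸ × (8150)⁴ = 2.57×10²⁷ W.
S = L/(4πd²) = 7800 W m⁻².
Energy balance: absorbed = emitted ⇒ πR²·S(1−A) = 4πR²·σT_eq⁴, so T_eq⁴ = S(1−A)/(4σ).
T_eq = [7800 × 0.91 / (4 × 5.67×10⁻⁸)]^(1/4) = (3.13×10¹⁰)^(1/4) = 421 K.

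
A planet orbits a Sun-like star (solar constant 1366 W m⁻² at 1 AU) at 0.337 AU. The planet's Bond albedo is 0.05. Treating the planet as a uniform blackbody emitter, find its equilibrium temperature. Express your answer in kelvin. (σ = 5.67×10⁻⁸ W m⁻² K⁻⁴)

T_eq ≈ 474 K

Flux at 0.337 AU: S = 1366/0.337² = 1.20×10⁴ W m⁻².
Energy balance: absorbed = emitted ⇒ πR²·S(1−A) = 4πR²·σT_eq⁴, so T_eq⁴ = S(1−A)/(4σ).
T_eq = [1.20×10⁴ × 0.95 / (4 × 5.67×10⁻⁸)]^(1/4) = (5.04×10¹⁰)^(1/4) = 474 K.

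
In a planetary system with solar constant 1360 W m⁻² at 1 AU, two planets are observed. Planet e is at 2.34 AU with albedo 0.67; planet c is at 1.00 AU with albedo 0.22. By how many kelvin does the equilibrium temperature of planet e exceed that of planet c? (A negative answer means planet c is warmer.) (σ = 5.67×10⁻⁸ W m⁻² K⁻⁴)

T_eq = [S₀(1−A)/(4σd²)]^(1/4), so T ∝ (1−A)^(1/4) / √d.
T₁ = [1360×0.33/(4×5.67×10⁻⁸×2.34²)]^(1/4) = 137.88 K.
T₂ = [1360×0.78/(4×5.67×10⁻⁸×1.00²)]^(1/4) = 261.52 K.

ΔT ≈ -123.6 K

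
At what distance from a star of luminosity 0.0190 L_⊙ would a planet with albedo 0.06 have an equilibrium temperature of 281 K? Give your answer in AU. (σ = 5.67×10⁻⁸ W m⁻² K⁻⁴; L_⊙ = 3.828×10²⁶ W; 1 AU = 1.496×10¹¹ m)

d ≈ 0.131 AU

L = 0.0190 × 3.828×10²⁶ = 7.27×10²⁴ W.
From T_eq⁴ = L(1−A)/(16πσd²): d = √[L(1−A)/(16πσT_eq⁴)].
d = √[7.27×10²⁴ × 0.94 / (16π × 5.67×10⁻⁸ × (281)⁴)] = 1.96×10¹⁰ m = 0.131 AU.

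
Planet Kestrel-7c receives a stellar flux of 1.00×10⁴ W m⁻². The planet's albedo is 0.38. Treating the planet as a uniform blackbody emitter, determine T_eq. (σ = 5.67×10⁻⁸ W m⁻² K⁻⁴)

Energy balance: absorbed = emitted ⇒ πR²·S(1−A) = 4πR²·σT_eq⁴, so T_eq⁴ = S(1−A)/(4σ).
T_eq = [1.00×10⁴ × 0.62 / (4 × 5.67×10⁻⁸)]^(1/4) = (2.73×10¹⁰)^(1/4) = 407 K.

T_eq ≈ 407 K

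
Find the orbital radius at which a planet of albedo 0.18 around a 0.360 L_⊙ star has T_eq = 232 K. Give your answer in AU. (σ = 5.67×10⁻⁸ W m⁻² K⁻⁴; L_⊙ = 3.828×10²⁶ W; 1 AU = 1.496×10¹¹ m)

d ≈ 0.782 AU

L = 0.360 × 3.828×10²⁶ = 1.38×10²⁶ W.
From T_eq⁴ = L(1−A)/(16πσd²): d = √[L(1−A)/(16πσT_eq⁴)].
d = √[1.38×10²⁶ × 0.82 / (16π × 5.67×10⁻⁸ × (232)⁴)] = 1.17×10¹¹ m = 0.782 AU.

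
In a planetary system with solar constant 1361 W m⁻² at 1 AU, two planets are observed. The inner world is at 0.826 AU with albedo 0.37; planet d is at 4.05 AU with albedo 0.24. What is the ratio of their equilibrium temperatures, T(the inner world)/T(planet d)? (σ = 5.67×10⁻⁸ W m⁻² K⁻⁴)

T_eq = [S₀(1−A)/(4σd²)]^(1/4), so T ∝ (1−A)^(1/4) / √d.
T₁ = [1361×0.63/(4×5.67×10⁻⁸×0.826²)]^(1/4) = 272.83 K.
T₂ = [1361×0.76/(4×5.67×10⁻⁸×4.05²)]^(1/4) = 129.13 K.

T₁/T₂ ≈ 2.113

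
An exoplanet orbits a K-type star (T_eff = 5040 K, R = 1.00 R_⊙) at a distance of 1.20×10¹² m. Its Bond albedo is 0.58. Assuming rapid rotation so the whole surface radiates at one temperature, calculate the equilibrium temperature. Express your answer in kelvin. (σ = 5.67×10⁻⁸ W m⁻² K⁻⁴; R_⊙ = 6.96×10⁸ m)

T_eq ≈ 69.1 K

R_⋆ = 1.00 × 6.96×10⁸ = 6.96×10⁸ m.
L = 4πR_⋆²σT_⋆⁴ = 4π(6.96×10⁸)² × 5.67×10⁻⁸ × (5040)⁴ = 2.23×10²⁶ W.
S = L/(4πd²) = 12.3 W m⁻².
Energy balance: absorbed = emitted ⇒ πR²·S(1−A) = 4πR²·σT_eq⁴, so T_eq⁴ = S(1−A)/(4σ).
T_eq = [12.3 × 0.42 / (4 × 5.67×10⁻⁸)]^(1/4) = (2.28×10⁷)^(1/4) = 69.1 K.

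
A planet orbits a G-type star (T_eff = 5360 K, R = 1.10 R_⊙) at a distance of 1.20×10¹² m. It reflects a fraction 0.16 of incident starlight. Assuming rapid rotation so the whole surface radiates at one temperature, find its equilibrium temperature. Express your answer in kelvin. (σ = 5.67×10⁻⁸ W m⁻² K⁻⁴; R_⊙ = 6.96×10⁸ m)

R_⋆ = 1.10 × 6.96×10⁸ = 7.66×10⁸ m.
L = 4πR_⋆²σT_⋆⁴ = 4π(7.66×10⁸)² × 5.67×10⁻⁸ × (5360)⁴ = 3.45×10²⁶ W.
S = L/(4πd²) = 19.0 W m⁻².
Energy balance: absorbed = emitted ⇒ πR²·S(1−A) = 4πR²·σT_eq⁴, so T_eq⁴ = S(1−A)/(4σ).
T_eq = [19.0 × 0.84 / (4 × 5.67×10⁻⁸)]^(1/4) = (7.06×10⁷)^(1/4) = 91.6 K.

T_eq ≈ 91.6 K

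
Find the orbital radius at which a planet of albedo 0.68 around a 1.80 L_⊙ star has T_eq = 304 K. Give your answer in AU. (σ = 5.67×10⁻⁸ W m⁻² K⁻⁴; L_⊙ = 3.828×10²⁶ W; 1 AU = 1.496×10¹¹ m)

L = 1.80 × 3.828×10²⁶ = 6.89×10²⁶ W.
From T_eq⁴ = L(1−A)/(16πσd²): d = √[L(1−A)/(16πσT_eq⁴)].
d = √[6.89×10²⁶ × 0.32 / (16π × 5.67×10⁻⁸ × (304)⁴)] = 9.52×10¹⁰ m = 0.636 AU.

d ≈ 0.636 AU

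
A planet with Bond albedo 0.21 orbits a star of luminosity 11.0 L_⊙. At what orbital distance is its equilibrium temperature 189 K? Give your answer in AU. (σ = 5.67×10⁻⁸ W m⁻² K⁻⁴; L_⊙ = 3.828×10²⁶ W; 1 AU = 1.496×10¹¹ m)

d ≈ 6.39 AU

L = 11.0 × 3.828×10²⁶ = 4.21×10²⁷ W.
From T_eq⁴ = L(1−A)/(16πσd²): d = √[L(1−A)/(16πσT_eq⁴)].
d = √[4.21×10²⁷ × 0.79 / (16π × 5.67×10⁻⁸ × (189)⁴)] = 9.56×10¹¹ m = 6.39 AU.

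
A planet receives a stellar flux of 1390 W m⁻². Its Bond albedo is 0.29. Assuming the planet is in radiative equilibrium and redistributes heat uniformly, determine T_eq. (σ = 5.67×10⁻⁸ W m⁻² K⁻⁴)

T_eq ≈ 257 K

Energy balance: absorbed = emitted ⇒ πR²·S(1−A) = 4πR²·σT_eq⁴, so T_eq⁴ = S(1−A)/(4σ).
T_eq = [1390 × 0.71 / (4 × 5.67×10⁻⁸)]^(1/4) = (4.35×10⁹)^(1/4) = 257 K.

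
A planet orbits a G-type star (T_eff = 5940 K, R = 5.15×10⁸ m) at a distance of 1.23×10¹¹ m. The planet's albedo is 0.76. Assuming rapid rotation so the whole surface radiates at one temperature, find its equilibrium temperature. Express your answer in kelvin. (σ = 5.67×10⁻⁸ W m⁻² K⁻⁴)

L = 4πR_⋆²σT_⋆⁴ = 4π(5.15×10⁸)² × 5.67×10⁻⁸ × (5940)⁴ = 2.35×10²⁶ W.
S = L/(4πd²) = 1240 W m⁻².
Energy balance: absorbed = emitted ⇒ πR²·S(1−A) = 4πR²·σT_eq⁴, so T_eq⁴ = S(1−A)/(4σ).
T_eq = [1240 × 0.24 / (4 × 5.67×10⁻⁸)]^(1/4) = (1.31×10⁹)^(1/4) = 190 K.

T_eq ≈ 190 K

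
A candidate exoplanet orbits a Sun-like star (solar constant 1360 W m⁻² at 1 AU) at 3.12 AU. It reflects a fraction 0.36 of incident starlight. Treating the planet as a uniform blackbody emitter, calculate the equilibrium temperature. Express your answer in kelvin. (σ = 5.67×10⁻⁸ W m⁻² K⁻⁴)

Flux at 3.12 AU: S = 1360/3.12² = 140 W m⁻².
Energy balance: absorbed = emitted ⇒ πR²·S(1−A) = 4πR²·σT_eq⁴, so T_eq⁴ = S(1−A)/(4σ).
T_eq = [140 × 0.64 / (4 × 5.67×10⁻⁸)]^(1/4) = (3.94×10⁸)^(1/4) = 141 K.

T_eq ≈ 141 K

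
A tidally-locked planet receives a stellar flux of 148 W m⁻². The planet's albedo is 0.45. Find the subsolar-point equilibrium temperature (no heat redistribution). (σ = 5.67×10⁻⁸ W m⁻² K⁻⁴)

T_ss ≈ 195 K

At the subsolar point the surface absorbs S(1−A) and emits σT⁴ per unit area — no factor of 4, since only the local patch is in balance.
T = [148 × 0.55 / 5.67×10⁻⁸]^(1/4) = (1.44×10⁹)^(1/4) = 195 K.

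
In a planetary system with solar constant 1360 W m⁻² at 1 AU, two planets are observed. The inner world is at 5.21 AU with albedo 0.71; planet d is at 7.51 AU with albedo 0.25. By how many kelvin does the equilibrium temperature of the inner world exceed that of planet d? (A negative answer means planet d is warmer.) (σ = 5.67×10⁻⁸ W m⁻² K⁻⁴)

T_eq = [S₀(1−A)/(4σd²)]^(1/4), so T ∝ (1−A)^(1/4) / √d.
T₁ = [1360×0.29/(4×5.67×10⁻⁸×5.21²)]^(1/4) = 89.47 K.
T₂ = [1360×0.75/(4×5.67×10⁻⁸×7.51²)]^(1/4) = 94.50 K.

ΔT ≈ -5.0 K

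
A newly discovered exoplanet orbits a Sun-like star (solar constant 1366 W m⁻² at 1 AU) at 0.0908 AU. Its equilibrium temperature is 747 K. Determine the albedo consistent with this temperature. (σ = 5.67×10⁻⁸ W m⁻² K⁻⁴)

Flux at 0.0908 AU: S = 1366/0.0908² = 1.66×10⁵ W m⁻².
From T_eq⁴ = S(1−A)/(4σ): 1−A = 4σT_eq⁴/S.
1−A = 4 × 5.67×10⁻⁸ × (747)⁴ / 1.66×10⁵ = 0.426.

A ≈ 0.57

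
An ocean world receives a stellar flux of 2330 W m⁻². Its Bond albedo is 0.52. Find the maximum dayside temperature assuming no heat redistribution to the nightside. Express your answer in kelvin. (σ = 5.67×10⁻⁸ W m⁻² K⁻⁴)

T_ss ≈ 375 K

With no redistribution each surface element balances locally: S(1−A) = σT⁴.
T = [2330 × 0.48 / 5.67×10⁻⁸]^(1/4) = (1.97×10¹⁰)^(1/4) = 375 K.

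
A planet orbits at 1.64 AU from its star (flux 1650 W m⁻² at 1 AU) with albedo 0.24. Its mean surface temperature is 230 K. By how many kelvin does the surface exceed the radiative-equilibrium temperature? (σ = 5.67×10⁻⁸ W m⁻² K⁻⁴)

ΔT ≈ 17.1 K

S = 1650/1.64² = 613.5 W m⁻².
T_eq = [S(1−A)/(4σ)]^(1/4) = [613.5×0.76/(4×5.67×10⁻⁸)]^(1/4) = 212.9 K.
ΔT = T_surf − T_eq = 230 − 212.9.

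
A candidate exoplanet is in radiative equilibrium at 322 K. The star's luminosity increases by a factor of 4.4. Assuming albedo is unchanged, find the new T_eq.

T_eq ≈ 466 K

T_eq ∝ L^(1/4) · d^(−1/2).
T′ = 322 × 4.4^(1/4) = 466 K.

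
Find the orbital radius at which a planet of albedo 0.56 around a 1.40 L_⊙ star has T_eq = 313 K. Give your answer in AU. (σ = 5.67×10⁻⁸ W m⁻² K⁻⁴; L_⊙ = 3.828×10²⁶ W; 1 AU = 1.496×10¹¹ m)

d ≈ 0.621 AU

L = 1.40 × 3.828×10²⁶ = 5.36×10²⁶ W.
From T_eq⁴ = L(1−A)/(16πσd²): d = √[L(1−A)/(16πσT_eq⁴)].
d = √[5.36×10²⁶ × 0.44 / (16π × 5.67×10⁻⁸ × (313)⁴)] = 9.28×10¹⁰ m = 0.621 AU.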